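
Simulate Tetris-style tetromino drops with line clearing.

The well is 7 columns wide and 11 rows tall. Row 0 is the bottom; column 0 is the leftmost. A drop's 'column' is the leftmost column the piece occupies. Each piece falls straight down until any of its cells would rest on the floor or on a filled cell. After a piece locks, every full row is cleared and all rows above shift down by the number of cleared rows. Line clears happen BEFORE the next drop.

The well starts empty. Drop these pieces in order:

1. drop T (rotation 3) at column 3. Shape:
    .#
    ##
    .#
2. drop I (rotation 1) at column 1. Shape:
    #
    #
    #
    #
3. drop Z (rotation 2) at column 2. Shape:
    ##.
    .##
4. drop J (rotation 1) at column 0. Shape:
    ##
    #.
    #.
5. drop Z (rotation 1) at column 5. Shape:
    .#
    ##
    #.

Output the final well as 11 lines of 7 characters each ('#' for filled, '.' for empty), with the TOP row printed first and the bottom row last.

Answer: .......
.......
.......
.......
.......
.......
####...
##.##..
##..#.#
.#.####
.#..##.

Derivation:
Drop 1: T rot3 at col 3 lands with bottom-row=0; cleared 0 line(s) (total 0); column heights now [0 0 0 2 3 0 0], max=3
Drop 2: I rot1 at col 1 lands with bottom-row=0; cleared 0 line(s) (total 0); column heights now [0 4 0 2 3 0 0], max=4
Drop 3: Z rot2 at col 2 lands with bottom-row=3; cleared 0 line(s) (total 0); column heights now [0 4 5 5 4 0 0], max=5
Drop 4: J rot1 at col 0 lands with bottom-row=2; cleared 0 line(s) (total 0); column heights now [5 5 5 5 4 0 0], max=5
Drop 5: Z rot1 at col 5 lands with bottom-row=0; cleared 0 line(s) (total 0); column heights now [5 5 5 5 4 2 3], max=5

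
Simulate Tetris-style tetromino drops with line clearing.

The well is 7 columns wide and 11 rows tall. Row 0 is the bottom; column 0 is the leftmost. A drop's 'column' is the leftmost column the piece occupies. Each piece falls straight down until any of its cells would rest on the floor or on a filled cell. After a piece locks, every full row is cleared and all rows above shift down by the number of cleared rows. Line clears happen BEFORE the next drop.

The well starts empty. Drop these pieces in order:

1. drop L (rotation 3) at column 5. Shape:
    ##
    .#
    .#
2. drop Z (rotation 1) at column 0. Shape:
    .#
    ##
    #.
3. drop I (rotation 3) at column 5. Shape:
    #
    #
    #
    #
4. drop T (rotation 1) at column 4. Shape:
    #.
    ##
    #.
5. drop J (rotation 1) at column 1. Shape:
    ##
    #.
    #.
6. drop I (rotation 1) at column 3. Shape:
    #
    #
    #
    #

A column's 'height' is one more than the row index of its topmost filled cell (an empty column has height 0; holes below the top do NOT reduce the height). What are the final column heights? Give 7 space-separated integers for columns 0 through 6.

Drop 1: L rot3 at col 5 lands with bottom-row=0; cleared 0 line(s) (total 0); column heights now [0 0 0 0 0 3 3], max=3
Drop 2: Z rot1 at col 0 lands with bottom-row=0; cleared 0 line(s) (total 0); column heights now [2 3 0 0 0 3 3], max=3
Drop 3: I rot3 at col 5 lands with bottom-row=3; cleared 0 line(s) (total 0); column heights now [2 3 0 0 0 7 3], max=7
Drop 4: T rot1 at col 4 lands with bottom-row=6; cleared 0 line(s) (total 0); column heights now [2 3 0 0 9 8 3], max=9
Drop 5: J rot1 at col 1 lands with bottom-row=3; cleared 0 line(s) (total 0); column heights now [2 6 6 0 9 8 3], max=9
Drop 6: I rot1 at col 3 lands with bottom-row=0; cleared 0 line(s) (total 0); column heights now [2 6 6 4 9 8 3], max=9

Answer: 2 6 6 4 9 8 3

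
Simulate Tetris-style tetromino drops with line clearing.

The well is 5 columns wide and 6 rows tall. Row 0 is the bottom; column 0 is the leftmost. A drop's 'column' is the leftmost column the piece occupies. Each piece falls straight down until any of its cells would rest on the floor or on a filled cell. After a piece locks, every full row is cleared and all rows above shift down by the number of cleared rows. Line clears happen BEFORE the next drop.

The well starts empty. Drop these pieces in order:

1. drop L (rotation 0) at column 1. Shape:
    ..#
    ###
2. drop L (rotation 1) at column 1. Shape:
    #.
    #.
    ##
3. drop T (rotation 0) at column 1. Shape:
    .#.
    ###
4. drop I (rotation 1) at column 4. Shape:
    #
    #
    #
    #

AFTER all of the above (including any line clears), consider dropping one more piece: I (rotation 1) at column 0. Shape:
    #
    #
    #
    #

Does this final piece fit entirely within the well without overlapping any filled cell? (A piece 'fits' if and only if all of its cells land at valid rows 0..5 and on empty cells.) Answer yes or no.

Drop 1: L rot0 at col 1 lands with bottom-row=0; cleared 0 line(s) (total 0); column heights now [0 1 1 2 0], max=2
Drop 2: L rot1 at col 1 lands with bottom-row=1; cleared 0 line(s) (total 0); column heights now [0 4 2 2 0], max=4
Drop 3: T rot0 at col 1 lands with bottom-row=4; cleared 0 line(s) (total 0); column heights now [0 5 6 5 0], max=6
Drop 4: I rot1 at col 4 lands with bottom-row=0; cleared 0 line(s) (total 0); column heights now [0 5 6 5 4], max=6
Test piece I rot1 at col 0 (width 1): heights before test = [0 5 6 5 4]; fits = True

Answer: yes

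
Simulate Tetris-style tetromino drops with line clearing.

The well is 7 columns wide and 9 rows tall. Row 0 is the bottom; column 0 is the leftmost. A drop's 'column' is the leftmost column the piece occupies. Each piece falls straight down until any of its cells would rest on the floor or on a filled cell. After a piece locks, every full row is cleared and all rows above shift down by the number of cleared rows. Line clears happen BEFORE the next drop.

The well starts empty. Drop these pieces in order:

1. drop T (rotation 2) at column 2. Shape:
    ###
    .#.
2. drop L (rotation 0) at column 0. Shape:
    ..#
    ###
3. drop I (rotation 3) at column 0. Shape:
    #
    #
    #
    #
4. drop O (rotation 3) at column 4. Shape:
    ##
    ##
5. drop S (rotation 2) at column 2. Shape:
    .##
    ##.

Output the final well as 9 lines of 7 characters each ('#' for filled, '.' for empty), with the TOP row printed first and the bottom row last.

Answer: .......
.......
#......
#..##..
#.##...
#.#.##.
###.##.
..###..
...#...

Derivation:
Drop 1: T rot2 at col 2 lands with bottom-row=0; cleared 0 line(s) (total 0); column heights now [0 0 2 2 2 0 0], max=2
Drop 2: L rot0 at col 0 lands with bottom-row=2; cleared 0 line(s) (total 0); column heights now [3 3 4 2 2 0 0], max=4
Drop 3: I rot3 at col 0 lands with bottom-row=3; cleared 0 line(s) (total 0); column heights now [7 3 4 2 2 0 0], max=7
Drop 4: O rot3 at col 4 lands with bottom-row=2; cleared 0 line(s) (total 0); column heights now [7 3 4 2 4 4 0], max=7
Drop 5: S rot2 at col 2 lands with bottom-row=4; cleared 0 line(s) (total 0); column heights now [7 3 5 6 6 4 0], max=7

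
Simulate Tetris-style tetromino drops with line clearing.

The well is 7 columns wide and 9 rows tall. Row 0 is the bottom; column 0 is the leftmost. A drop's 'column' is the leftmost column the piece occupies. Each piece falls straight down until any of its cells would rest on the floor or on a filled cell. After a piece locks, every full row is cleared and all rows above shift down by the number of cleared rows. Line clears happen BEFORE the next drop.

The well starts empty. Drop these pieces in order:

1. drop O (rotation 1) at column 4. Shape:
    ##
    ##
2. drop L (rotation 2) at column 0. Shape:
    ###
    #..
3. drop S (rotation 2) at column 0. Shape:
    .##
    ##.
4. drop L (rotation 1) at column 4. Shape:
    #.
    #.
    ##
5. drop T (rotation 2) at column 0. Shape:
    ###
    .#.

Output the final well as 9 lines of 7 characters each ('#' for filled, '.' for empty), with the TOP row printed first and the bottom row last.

Answer: .......
.......
.......
###....
.#..#..
.##.#..
##..##.
###.##.
#...##.

Derivation:
Drop 1: O rot1 at col 4 lands with bottom-row=0; cleared 0 line(s) (total 0); column heights now [0 0 0 0 2 2 0], max=2
Drop 2: L rot2 at col 0 lands with bottom-row=0; cleared 0 line(s) (total 0); column heights now [2 2 2 0 2 2 0], max=2
Drop 3: S rot2 at col 0 lands with bottom-row=2; cleared 0 line(s) (total 0); column heights now [3 4 4 0 2 2 0], max=4
Drop 4: L rot1 at col 4 lands with bottom-row=2; cleared 0 line(s) (total 0); column heights now [3 4 4 0 5 3 0], max=5
Drop 5: T rot2 at col 0 lands with bottom-row=4; cleared 0 line(s) (total 0); column heights now [6 6 6 0 5 3 0], max=6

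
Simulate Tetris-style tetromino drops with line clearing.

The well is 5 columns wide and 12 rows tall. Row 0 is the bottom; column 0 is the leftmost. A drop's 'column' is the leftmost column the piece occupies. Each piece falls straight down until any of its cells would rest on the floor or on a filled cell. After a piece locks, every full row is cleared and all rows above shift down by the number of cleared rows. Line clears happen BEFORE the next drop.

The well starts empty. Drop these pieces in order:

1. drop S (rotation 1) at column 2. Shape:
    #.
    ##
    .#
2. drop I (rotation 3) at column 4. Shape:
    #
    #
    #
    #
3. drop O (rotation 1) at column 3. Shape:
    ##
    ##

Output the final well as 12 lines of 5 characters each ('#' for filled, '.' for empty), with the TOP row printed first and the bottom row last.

Drop 1: S rot1 at col 2 lands with bottom-row=0; cleared 0 line(s) (total 0); column heights now [0 0 3 2 0], max=3
Drop 2: I rot3 at col 4 lands with bottom-row=0; cleared 0 line(s) (total 0); column heights now [0 0 3 2 4], max=4
Drop 3: O rot1 at col 3 lands with bottom-row=4; cleared 0 line(s) (total 0); column heights now [0 0 3 6 6], max=6

Answer: .....
.....
.....
.....
.....
.....
...##
...##
....#
..#.#
..###
...##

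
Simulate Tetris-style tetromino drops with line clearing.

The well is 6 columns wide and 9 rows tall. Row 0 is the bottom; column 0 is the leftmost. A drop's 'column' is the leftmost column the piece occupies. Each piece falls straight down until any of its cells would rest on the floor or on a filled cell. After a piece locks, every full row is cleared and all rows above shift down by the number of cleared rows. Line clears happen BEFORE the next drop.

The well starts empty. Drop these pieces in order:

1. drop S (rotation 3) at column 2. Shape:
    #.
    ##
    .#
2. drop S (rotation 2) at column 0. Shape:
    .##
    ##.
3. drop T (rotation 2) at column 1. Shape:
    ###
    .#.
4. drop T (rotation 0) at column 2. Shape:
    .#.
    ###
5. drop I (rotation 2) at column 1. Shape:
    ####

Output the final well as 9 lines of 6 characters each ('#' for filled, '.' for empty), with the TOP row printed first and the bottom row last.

Drop 1: S rot3 at col 2 lands with bottom-row=0; cleared 0 line(s) (total 0); column heights now [0 0 3 2 0 0], max=3
Drop 2: S rot2 at col 0 lands with bottom-row=2; cleared 0 line(s) (total 0); column heights now [3 4 4 2 0 0], max=4
Drop 3: T rot2 at col 1 lands with bottom-row=4; cleared 0 line(s) (total 0); column heights now [3 6 6 6 0 0], max=6
Drop 4: T rot0 at col 2 lands with bottom-row=6; cleared 0 line(s) (total 0); column heights now [3 6 7 8 7 0], max=8
Drop 5: I rot2 at col 1 lands with bottom-row=8; cleared 0 line(s) (total 0); column heights now [3 9 9 9 9 0], max=9

Answer: .####.
...#..
..###.
.###..
..#...
.##...
###...
..##..
...#..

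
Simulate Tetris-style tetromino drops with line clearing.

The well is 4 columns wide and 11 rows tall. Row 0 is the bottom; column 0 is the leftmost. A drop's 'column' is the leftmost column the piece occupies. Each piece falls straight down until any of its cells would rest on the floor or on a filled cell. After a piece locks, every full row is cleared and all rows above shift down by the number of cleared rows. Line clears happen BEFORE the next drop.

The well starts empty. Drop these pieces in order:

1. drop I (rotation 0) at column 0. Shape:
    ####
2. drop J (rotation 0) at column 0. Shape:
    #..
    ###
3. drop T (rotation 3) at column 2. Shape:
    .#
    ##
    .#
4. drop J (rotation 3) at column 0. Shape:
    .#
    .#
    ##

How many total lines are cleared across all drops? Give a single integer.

Answer: 2

Derivation:
Drop 1: I rot0 at col 0 lands with bottom-row=0; cleared 1 line(s) (total 1); column heights now [0 0 0 0], max=0
Drop 2: J rot0 at col 0 lands with bottom-row=0; cleared 0 line(s) (total 1); column heights now [2 1 1 0], max=2
Drop 3: T rot3 at col 2 lands with bottom-row=0; cleared 1 line(s) (total 2); column heights now [1 0 1 2], max=2
Drop 4: J rot3 at col 0 lands with bottom-row=1; cleared 0 line(s) (total 2); column heights now [2 4 1 2], max=4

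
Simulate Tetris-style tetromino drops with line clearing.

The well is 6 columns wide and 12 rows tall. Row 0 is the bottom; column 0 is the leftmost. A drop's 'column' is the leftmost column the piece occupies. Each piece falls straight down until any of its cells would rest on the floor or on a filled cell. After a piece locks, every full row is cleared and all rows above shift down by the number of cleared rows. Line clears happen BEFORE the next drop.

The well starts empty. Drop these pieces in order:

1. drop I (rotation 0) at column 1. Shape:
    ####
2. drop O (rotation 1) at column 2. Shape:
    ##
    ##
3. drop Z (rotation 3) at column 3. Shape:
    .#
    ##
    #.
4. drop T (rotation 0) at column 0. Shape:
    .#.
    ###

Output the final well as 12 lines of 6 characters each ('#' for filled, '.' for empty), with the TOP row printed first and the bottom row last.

Answer: ......
......
......
......
......
......
....#.
.#.##.
####..
..##..
..##..
.####.

Derivation:
Drop 1: I rot0 at col 1 lands with bottom-row=0; cleared 0 line(s) (total 0); column heights now [0 1 1 1 1 0], max=1
Drop 2: O rot1 at col 2 lands with bottom-row=1; cleared 0 line(s) (total 0); column heights now [0 1 3 3 1 0], max=3
Drop 3: Z rot3 at col 3 lands with bottom-row=3; cleared 0 line(s) (total 0); column heights now [0 1 3 5 6 0], max=6
Drop 4: T rot0 at col 0 lands with bottom-row=3; cleared 0 line(s) (total 0); column heights now [4 5 4 5 6 0], max=6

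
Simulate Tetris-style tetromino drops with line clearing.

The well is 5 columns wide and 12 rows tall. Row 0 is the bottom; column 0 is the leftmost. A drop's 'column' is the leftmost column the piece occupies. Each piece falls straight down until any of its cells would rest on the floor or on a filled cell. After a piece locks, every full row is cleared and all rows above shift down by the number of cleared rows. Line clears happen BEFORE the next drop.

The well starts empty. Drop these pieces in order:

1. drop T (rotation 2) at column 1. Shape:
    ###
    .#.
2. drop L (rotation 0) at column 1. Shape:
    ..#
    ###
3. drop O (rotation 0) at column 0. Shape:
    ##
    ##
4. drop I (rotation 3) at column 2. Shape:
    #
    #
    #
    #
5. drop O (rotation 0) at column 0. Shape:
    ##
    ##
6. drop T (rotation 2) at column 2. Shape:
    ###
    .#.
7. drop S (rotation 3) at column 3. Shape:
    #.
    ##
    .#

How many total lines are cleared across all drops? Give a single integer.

Drop 1: T rot2 at col 1 lands with bottom-row=0; cleared 0 line(s) (total 0); column heights now [0 2 2 2 0], max=2
Drop 2: L rot0 at col 1 lands with bottom-row=2; cleared 0 line(s) (total 0); column heights now [0 3 3 4 0], max=4
Drop 3: O rot0 at col 0 lands with bottom-row=3; cleared 0 line(s) (total 0); column heights now [5 5 3 4 0], max=5
Drop 4: I rot3 at col 2 lands with bottom-row=3; cleared 0 line(s) (total 0); column heights now [5 5 7 4 0], max=7
Drop 5: O rot0 at col 0 lands with bottom-row=5; cleared 0 line(s) (total 0); column heights now [7 7 7 4 0], max=7
Drop 6: T rot2 at col 2 lands with bottom-row=6; cleared 0 line(s) (total 0); column heights now [7 7 8 8 8], max=8
Drop 7: S rot3 at col 3 lands with bottom-row=8; cleared 0 line(s) (total 0); column heights now [7 7 8 11 10], max=11

Answer: 0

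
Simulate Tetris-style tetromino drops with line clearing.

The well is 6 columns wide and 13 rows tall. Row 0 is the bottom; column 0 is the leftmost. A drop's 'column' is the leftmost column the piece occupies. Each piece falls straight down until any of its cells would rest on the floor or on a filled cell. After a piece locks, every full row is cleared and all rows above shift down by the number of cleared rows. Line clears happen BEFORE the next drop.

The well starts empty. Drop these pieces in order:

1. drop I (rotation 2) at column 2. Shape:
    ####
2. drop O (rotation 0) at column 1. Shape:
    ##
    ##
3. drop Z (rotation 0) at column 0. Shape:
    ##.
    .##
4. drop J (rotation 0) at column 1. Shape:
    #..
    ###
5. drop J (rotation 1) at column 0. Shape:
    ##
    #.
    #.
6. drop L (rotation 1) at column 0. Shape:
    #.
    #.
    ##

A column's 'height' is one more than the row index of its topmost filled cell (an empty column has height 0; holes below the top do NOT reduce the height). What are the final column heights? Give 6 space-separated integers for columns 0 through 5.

Drop 1: I rot2 at col 2 lands with bottom-row=0; cleared 0 line(s) (total 0); column heights now [0 0 1 1 1 1], max=1
Drop 2: O rot0 at col 1 lands with bottom-row=1; cleared 0 line(s) (total 0); column heights now [0 3 3 1 1 1], max=3
Drop 3: Z rot0 at col 0 lands with bottom-row=3; cleared 0 line(s) (total 0); column heights now [5 5 4 1 1 1], max=5
Drop 4: J rot0 at col 1 lands with bottom-row=5; cleared 0 line(s) (total 0); column heights now [5 7 6 6 1 1], max=7
Drop 5: J rot1 at col 0 lands with bottom-row=5; cleared 0 line(s) (total 0); column heights now [8 8 6 6 1 1], max=8
Drop 6: L rot1 at col 0 lands with bottom-row=8; cleared 0 line(s) (total 0); column heights now [11 9 6 6 1 1], max=11

Answer: 11 9 6 6 1 1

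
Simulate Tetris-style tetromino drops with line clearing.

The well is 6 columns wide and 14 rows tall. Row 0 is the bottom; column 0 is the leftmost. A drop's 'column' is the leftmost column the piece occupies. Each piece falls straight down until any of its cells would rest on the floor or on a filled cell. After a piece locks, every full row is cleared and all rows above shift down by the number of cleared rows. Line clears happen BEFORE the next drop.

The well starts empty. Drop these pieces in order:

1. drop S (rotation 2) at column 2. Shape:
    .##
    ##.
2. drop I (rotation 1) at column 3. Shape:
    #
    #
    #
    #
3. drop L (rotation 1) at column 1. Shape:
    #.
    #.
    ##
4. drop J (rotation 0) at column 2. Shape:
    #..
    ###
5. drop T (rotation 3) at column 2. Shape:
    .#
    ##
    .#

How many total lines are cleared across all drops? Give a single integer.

Answer: 0

Derivation:
Drop 1: S rot2 at col 2 lands with bottom-row=0; cleared 0 line(s) (total 0); column heights now [0 0 1 2 2 0], max=2
Drop 2: I rot1 at col 3 lands with bottom-row=2; cleared 0 line(s) (total 0); column heights now [0 0 1 6 2 0], max=6
Drop 3: L rot1 at col 1 lands with bottom-row=1; cleared 0 line(s) (total 0); column heights now [0 4 2 6 2 0], max=6
Drop 4: J rot0 at col 2 lands with bottom-row=6; cleared 0 line(s) (total 0); column heights now [0 4 8 7 7 0], max=8
Drop 5: T rot3 at col 2 lands with bottom-row=7; cleared 0 line(s) (total 0); column heights now [0 4 9 10 7 0], max=10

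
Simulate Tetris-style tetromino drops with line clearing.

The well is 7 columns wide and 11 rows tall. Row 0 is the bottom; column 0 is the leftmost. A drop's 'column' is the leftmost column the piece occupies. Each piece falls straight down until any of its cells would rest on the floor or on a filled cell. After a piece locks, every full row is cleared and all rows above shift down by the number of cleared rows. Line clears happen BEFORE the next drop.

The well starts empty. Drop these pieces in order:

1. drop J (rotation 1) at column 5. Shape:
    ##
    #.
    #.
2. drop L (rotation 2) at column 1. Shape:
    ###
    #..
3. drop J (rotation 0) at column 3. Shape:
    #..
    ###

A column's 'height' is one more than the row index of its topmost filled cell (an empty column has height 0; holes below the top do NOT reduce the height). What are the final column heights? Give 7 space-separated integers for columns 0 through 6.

Drop 1: J rot1 at col 5 lands with bottom-row=0; cleared 0 line(s) (total 0); column heights now [0 0 0 0 0 3 3], max=3
Drop 2: L rot2 at col 1 lands with bottom-row=0; cleared 0 line(s) (total 0); column heights now [0 2 2 2 0 3 3], max=3
Drop 3: J rot0 at col 3 lands with bottom-row=3; cleared 0 line(s) (total 0); column heights now [0 2 2 5 4 4 3], max=5

Answer: 0 2 2 5 4 4 3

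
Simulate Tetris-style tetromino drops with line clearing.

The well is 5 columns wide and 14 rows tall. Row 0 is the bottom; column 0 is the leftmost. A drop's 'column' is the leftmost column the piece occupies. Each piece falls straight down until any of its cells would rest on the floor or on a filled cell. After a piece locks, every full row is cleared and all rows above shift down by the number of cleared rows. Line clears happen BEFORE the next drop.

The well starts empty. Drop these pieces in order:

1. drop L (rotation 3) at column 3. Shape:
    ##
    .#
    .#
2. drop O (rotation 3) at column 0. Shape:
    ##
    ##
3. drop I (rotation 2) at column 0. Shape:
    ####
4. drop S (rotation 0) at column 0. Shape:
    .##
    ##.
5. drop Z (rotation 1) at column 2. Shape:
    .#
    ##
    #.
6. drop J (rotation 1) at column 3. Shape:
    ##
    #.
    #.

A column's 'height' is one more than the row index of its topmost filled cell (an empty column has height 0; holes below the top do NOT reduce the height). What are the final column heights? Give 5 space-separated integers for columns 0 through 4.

Drop 1: L rot3 at col 3 lands with bottom-row=0; cleared 0 line(s) (total 0); column heights now [0 0 0 3 3], max=3
Drop 2: O rot3 at col 0 lands with bottom-row=0; cleared 0 line(s) (total 0); column heights now [2 2 0 3 3], max=3
Drop 3: I rot2 at col 0 lands with bottom-row=3; cleared 0 line(s) (total 0); column heights now [4 4 4 4 3], max=4
Drop 4: S rot0 at col 0 lands with bottom-row=4; cleared 0 line(s) (total 0); column heights now [5 6 6 4 3], max=6
Drop 5: Z rot1 at col 2 lands with bottom-row=6; cleared 0 line(s) (total 0); column heights now [5 6 8 9 3], max=9
Drop 6: J rot1 at col 3 lands with bottom-row=9; cleared 0 line(s) (total 0); column heights now [5 6 8 12 12], max=12

Answer: 5 6 8 12 12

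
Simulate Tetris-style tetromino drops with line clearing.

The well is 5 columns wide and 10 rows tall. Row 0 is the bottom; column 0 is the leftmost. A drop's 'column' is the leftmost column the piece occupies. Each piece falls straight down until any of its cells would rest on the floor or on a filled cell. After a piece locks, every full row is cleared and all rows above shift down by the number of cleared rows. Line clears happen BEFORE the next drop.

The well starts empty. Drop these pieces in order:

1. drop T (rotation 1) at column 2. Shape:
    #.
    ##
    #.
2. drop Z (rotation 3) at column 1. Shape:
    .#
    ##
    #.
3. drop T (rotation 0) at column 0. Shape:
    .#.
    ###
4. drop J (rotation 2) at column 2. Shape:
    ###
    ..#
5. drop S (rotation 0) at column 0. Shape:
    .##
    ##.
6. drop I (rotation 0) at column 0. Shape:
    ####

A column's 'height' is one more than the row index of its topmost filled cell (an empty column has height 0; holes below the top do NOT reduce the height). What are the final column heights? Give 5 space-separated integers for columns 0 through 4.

Drop 1: T rot1 at col 2 lands with bottom-row=0; cleared 0 line(s) (total 0); column heights now [0 0 3 2 0], max=3
Drop 2: Z rot3 at col 1 lands with bottom-row=2; cleared 0 line(s) (total 0); column heights now [0 4 5 2 0], max=5
Drop 3: T rot0 at col 0 lands with bottom-row=5; cleared 0 line(s) (total 0); column heights now [6 7 6 2 0], max=7
Drop 4: J rot2 at col 2 lands with bottom-row=5; cleared 0 line(s) (total 0); column heights now [6 7 7 7 7], max=7
Drop 5: S rot0 at col 0 lands with bottom-row=7; cleared 0 line(s) (total 0); column heights now [8 9 9 7 7], max=9
Drop 6: I rot0 at col 0 lands with bottom-row=9; cleared 0 line(s) (total 0); column heights now [10 10 10 10 7], max=10

Answer: 10 10 10 10 7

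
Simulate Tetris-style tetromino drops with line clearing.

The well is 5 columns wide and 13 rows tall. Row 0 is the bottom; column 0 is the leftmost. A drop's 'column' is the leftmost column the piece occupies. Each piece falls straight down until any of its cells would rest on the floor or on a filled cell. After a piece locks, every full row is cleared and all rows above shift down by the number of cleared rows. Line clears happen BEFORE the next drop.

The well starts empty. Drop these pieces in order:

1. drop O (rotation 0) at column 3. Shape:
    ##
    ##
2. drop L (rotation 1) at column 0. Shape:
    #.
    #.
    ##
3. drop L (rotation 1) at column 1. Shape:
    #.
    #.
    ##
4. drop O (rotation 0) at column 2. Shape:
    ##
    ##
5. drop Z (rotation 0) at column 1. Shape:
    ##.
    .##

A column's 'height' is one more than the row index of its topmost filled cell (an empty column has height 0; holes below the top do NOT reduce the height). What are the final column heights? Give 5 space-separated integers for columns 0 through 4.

Drop 1: O rot0 at col 3 lands with bottom-row=0; cleared 0 line(s) (total 0); column heights now [0 0 0 2 2], max=2
Drop 2: L rot1 at col 0 lands with bottom-row=0; cleared 0 line(s) (total 0); column heights now [3 1 0 2 2], max=3
Drop 3: L rot1 at col 1 lands with bottom-row=1; cleared 1 line(s) (total 1); column heights now [2 3 0 1 1], max=3
Drop 4: O rot0 at col 2 lands with bottom-row=1; cleared 0 line(s) (total 1); column heights now [2 3 3 3 1], max=3
Drop 5: Z rot0 at col 1 lands with bottom-row=3; cleared 0 line(s) (total 1); column heights now [2 5 5 4 1], max=5

Answer: 2 5 5 4 1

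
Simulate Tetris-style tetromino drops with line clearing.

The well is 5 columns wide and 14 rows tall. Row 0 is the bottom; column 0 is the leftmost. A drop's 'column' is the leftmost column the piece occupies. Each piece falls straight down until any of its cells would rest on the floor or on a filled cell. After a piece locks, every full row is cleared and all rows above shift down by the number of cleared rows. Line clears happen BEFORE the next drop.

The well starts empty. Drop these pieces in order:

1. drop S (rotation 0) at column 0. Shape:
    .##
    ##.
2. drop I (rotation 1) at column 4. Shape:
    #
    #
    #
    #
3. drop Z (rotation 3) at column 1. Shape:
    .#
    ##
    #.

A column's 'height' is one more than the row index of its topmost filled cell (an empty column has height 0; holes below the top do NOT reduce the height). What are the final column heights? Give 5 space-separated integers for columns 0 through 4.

Drop 1: S rot0 at col 0 lands with bottom-row=0; cleared 0 line(s) (total 0); column heights now [1 2 2 0 0], max=2
Drop 2: I rot1 at col 4 lands with bottom-row=0; cleared 0 line(s) (total 0); column heights now [1 2 2 0 4], max=4
Drop 3: Z rot3 at col 1 lands with bottom-row=2; cleared 0 line(s) (total 0); column heights now [1 4 5 0 4], max=5

Answer: 1 4 5 0 4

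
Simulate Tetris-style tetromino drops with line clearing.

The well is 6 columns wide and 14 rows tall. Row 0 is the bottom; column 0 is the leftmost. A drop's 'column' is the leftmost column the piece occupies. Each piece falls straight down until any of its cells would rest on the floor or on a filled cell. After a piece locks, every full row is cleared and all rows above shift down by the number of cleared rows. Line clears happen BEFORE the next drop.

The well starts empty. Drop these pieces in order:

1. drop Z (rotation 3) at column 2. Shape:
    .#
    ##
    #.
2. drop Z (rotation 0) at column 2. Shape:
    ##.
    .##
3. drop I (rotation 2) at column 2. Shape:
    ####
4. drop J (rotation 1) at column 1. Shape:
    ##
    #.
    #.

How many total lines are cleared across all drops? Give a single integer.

Answer: 0

Derivation:
Drop 1: Z rot3 at col 2 lands with bottom-row=0; cleared 0 line(s) (total 0); column heights now [0 0 2 3 0 0], max=3
Drop 2: Z rot0 at col 2 lands with bottom-row=3; cleared 0 line(s) (total 0); column heights now [0 0 5 5 4 0], max=5
Drop 3: I rot2 at col 2 lands with bottom-row=5; cleared 0 line(s) (total 0); column heights now [0 0 6 6 6 6], max=6
Drop 4: J rot1 at col 1 lands with bottom-row=4; cleared 0 line(s) (total 0); column heights now [0 7 7 6 6 6], max=7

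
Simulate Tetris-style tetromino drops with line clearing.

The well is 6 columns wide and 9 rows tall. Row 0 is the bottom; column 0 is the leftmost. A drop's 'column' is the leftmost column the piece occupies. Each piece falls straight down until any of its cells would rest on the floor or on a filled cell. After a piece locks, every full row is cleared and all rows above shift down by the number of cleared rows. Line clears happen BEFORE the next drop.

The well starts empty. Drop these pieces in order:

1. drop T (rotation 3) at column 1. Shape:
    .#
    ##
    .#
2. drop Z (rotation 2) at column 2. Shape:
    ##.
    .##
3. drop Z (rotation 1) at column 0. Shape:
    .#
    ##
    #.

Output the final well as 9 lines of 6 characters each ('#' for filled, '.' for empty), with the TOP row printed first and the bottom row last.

Answer: ......
......
......
......
......
.###..
#####.
###...
..#...

Derivation:
Drop 1: T rot3 at col 1 lands with bottom-row=0; cleared 0 line(s) (total 0); column heights now [0 2 3 0 0 0], max=3
Drop 2: Z rot2 at col 2 lands with bottom-row=2; cleared 0 line(s) (total 0); column heights now [0 2 4 4 3 0], max=4
Drop 3: Z rot1 at col 0 lands with bottom-row=1; cleared 0 line(s) (total 0); column heights now [3 4 4 4 3 0], max=4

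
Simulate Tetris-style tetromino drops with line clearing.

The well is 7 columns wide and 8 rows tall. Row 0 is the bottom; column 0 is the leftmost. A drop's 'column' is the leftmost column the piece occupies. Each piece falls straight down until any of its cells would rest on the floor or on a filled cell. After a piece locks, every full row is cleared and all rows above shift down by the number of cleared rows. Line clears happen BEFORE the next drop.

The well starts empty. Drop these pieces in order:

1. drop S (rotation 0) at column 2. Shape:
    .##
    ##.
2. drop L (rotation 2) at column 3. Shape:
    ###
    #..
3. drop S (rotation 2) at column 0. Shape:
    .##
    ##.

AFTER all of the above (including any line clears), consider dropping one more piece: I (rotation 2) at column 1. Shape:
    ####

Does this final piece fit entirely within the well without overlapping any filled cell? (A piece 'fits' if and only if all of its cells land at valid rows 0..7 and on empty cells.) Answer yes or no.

Drop 1: S rot0 at col 2 lands with bottom-row=0; cleared 0 line(s) (total 0); column heights now [0 0 1 2 2 0 0], max=2
Drop 2: L rot2 at col 3 lands with bottom-row=2; cleared 0 line(s) (total 0); column heights now [0 0 1 4 4 4 0], max=4
Drop 3: S rot2 at col 0 lands with bottom-row=0; cleared 0 line(s) (total 0); column heights now [1 2 2 4 4 4 0], max=4
Test piece I rot2 at col 1 (width 4): heights before test = [1 2 2 4 4 4 0]; fits = True

Answer: yes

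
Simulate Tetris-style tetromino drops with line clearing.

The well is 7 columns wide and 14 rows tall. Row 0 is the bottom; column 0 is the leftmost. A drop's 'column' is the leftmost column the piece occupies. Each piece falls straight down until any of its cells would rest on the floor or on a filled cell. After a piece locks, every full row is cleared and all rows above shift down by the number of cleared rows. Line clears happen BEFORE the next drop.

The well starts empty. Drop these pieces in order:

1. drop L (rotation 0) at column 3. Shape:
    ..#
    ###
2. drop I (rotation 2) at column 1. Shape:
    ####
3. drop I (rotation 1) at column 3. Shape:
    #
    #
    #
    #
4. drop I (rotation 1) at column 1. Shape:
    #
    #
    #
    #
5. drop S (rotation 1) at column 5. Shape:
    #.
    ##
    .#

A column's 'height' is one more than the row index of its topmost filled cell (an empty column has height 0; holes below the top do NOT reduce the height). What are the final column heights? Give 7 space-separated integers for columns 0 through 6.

Drop 1: L rot0 at col 3 lands with bottom-row=0; cleared 0 line(s) (total 0); column heights now [0 0 0 1 1 2 0], max=2
Drop 2: I rot2 at col 1 lands with bottom-row=1; cleared 0 line(s) (total 0); column heights now [0 2 2 2 2 2 0], max=2
Drop 3: I rot1 at col 3 lands with bottom-row=2; cleared 0 line(s) (total 0); column heights now [0 2 2 6 2 2 0], max=6
Drop 4: I rot1 at col 1 lands with bottom-row=2; cleared 0 line(s) (total 0); column heights now [0 6 2 6 2 2 0], max=6
Drop 5: S rot1 at col 5 lands with bottom-row=1; cleared 0 line(s) (total 0); column heights now [0 6 2 6 2 4 3], max=6

Answer: 0 6 2 6 2 4 3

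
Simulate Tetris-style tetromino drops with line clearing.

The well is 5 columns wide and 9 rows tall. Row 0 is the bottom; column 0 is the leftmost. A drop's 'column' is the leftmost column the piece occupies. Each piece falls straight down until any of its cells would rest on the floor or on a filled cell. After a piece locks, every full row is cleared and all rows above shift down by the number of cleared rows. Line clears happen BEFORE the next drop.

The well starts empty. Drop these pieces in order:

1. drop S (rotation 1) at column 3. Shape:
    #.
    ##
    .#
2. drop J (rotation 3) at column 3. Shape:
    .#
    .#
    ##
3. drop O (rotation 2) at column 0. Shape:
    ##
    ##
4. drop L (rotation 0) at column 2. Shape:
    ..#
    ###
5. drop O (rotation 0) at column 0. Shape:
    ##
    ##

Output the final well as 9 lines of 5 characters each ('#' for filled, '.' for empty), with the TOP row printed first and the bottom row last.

Answer: .....
....#
..###
....#
....#
##.##
##.#.
##.##
##..#

Derivation:
Drop 1: S rot1 at col 3 lands with bottom-row=0; cleared 0 line(s) (total 0); column heights now [0 0 0 3 2], max=3
Drop 2: J rot3 at col 3 lands with bottom-row=3; cleared 0 line(s) (total 0); column heights now [0 0 0 4 6], max=6
Drop 3: O rot2 at col 0 lands with bottom-row=0; cleared 0 line(s) (total 0); column heights now [2 2 0 4 6], max=6
Drop 4: L rot0 at col 2 lands with bottom-row=6; cleared 0 line(s) (total 0); column heights now [2 2 7 7 8], max=8
Drop 5: O rot0 at col 0 lands with bottom-row=2; cleared 0 line(s) (total 0); column heights now [4 4 7 7 8], max=8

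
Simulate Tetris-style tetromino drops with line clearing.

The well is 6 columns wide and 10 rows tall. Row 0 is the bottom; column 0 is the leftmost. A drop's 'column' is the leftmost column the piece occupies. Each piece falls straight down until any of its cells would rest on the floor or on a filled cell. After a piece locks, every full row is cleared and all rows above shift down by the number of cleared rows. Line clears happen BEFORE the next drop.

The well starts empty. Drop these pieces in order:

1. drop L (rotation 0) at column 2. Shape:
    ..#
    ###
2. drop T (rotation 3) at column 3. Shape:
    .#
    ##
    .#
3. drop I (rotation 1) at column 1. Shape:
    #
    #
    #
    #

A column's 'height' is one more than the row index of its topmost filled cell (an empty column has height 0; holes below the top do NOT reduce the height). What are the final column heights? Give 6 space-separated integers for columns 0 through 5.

Drop 1: L rot0 at col 2 lands with bottom-row=0; cleared 0 line(s) (total 0); column heights now [0 0 1 1 2 0], max=2
Drop 2: T rot3 at col 3 lands with bottom-row=2; cleared 0 line(s) (total 0); column heights now [0 0 1 4 5 0], max=5
Drop 3: I rot1 at col 1 lands with bottom-row=0; cleared 0 line(s) (total 0); column heights now [0 4 1 4 5 0], max=5

Answer: 0 4 1 4 5 0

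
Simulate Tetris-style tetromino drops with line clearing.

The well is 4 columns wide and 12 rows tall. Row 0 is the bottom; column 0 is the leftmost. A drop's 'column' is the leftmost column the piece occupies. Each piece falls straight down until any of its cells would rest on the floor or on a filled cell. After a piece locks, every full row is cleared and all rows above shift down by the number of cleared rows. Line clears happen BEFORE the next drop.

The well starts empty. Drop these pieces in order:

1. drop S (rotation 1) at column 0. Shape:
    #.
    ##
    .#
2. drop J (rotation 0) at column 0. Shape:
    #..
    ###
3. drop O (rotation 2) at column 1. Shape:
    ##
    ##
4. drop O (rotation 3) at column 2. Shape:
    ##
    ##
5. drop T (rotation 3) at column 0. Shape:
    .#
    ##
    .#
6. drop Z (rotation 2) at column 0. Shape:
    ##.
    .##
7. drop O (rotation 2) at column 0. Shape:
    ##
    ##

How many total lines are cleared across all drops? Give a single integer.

Answer: 1

Derivation:
Drop 1: S rot1 at col 0 lands with bottom-row=0; cleared 0 line(s) (total 0); column heights now [3 2 0 0], max=3
Drop 2: J rot0 at col 0 lands with bottom-row=3; cleared 0 line(s) (total 0); column heights now [5 4 4 0], max=5
Drop 3: O rot2 at col 1 lands with bottom-row=4; cleared 0 line(s) (total 0); column heights now [5 6 6 0], max=6
Drop 4: O rot3 at col 2 lands with bottom-row=6; cleared 0 line(s) (total 0); column heights now [5 6 8 8], max=8
Drop 5: T rot3 at col 0 lands with bottom-row=6; cleared 1 line(s) (total 1); column heights now [5 8 7 7], max=8
Drop 6: Z rot2 at col 0 lands with bottom-row=8; cleared 0 line(s) (total 1); column heights now [10 10 9 7], max=10
Drop 7: O rot2 at col 0 lands with bottom-row=10; cleared 0 line(s) (total 1); column heights now [12 12 9 7], max=12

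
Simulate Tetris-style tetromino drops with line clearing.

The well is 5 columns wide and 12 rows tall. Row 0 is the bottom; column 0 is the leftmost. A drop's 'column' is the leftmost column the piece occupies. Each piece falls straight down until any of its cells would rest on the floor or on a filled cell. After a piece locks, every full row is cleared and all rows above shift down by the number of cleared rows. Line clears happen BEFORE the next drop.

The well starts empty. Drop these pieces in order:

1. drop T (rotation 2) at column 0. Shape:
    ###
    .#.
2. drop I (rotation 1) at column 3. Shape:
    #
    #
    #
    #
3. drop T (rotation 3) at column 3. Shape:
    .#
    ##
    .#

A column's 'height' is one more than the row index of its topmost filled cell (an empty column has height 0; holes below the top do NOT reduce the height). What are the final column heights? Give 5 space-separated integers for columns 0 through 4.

Answer: 2 2 2 5 6

Derivation:
Drop 1: T rot2 at col 0 lands with bottom-row=0; cleared 0 line(s) (total 0); column heights now [2 2 2 0 0], max=2
Drop 2: I rot1 at col 3 lands with bottom-row=0; cleared 0 line(s) (total 0); column heights now [2 2 2 4 0], max=4
Drop 3: T rot3 at col 3 lands with bottom-row=3; cleared 0 line(s) (total 0); column heights now [2 2 2 5 6], max=6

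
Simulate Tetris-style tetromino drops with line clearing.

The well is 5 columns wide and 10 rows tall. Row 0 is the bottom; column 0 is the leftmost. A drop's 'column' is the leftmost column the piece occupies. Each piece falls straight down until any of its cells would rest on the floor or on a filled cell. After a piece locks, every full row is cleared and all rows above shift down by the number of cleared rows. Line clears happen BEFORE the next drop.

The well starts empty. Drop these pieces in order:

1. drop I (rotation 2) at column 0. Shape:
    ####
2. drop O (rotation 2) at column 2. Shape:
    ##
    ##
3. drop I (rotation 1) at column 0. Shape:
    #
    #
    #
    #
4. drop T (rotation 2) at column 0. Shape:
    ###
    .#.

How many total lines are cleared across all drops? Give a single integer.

Answer: 0

Derivation:
Drop 1: I rot2 at col 0 lands with bottom-row=0; cleared 0 line(s) (total 0); column heights now [1 1 1 1 0], max=1
Drop 2: O rot2 at col 2 lands with bottom-row=1; cleared 0 line(s) (total 0); column heights now [1 1 3 3 0], max=3
Drop 3: I rot1 at col 0 lands with bottom-row=1; cleared 0 line(s) (total 0); column heights now [5 1 3 3 0], max=5
Drop 4: T rot2 at col 0 lands with bottom-row=4; cleared 0 line(s) (total 0); column heights now [6 6 6 3 0], max=6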